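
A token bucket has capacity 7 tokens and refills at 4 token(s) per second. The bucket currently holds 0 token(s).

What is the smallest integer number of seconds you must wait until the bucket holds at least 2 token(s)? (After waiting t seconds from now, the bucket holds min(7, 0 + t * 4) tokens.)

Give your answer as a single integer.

Answer: 1

Derivation:
Need 0 + t * 4 >= 2, so t >= 2/4.
Smallest integer t = ceil(2/4) = 1.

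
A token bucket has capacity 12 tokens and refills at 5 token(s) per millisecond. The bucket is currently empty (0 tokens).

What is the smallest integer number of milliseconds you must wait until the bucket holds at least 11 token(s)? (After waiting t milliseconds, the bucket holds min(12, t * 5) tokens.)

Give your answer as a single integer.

Need t * 5 >= 11, so t >= 11/5.
Smallest integer t = ceil(11/5) = 3.

Answer: 3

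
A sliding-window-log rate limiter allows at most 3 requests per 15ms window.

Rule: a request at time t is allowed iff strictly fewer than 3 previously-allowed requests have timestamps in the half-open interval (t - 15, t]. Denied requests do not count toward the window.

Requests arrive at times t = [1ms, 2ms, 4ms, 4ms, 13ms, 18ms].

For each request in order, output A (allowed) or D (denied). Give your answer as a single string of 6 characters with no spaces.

Tracking allowed requests in the window:
  req#1 t=1ms: ALLOW
  req#2 t=2ms: ALLOW
  req#3 t=4ms: ALLOW
  req#4 t=4ms: DENY
  req#5 t=13ms: DENY
  req#6 t=18ms: ALLOW

Answer: AAADDA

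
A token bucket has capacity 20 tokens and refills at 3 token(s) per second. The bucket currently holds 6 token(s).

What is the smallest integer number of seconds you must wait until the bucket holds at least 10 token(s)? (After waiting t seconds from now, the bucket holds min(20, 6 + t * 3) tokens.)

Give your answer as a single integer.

Need 6 + t * 3 >= 10, so t >= 4/3.
Smallest integer t = ceil(4/3) = 2.

Answer: 2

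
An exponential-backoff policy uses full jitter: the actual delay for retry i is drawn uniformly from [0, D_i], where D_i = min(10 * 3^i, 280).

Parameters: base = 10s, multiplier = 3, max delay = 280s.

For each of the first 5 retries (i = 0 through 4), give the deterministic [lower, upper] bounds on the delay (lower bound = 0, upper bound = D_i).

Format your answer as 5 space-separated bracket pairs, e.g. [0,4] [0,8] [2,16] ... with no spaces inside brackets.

Answer: [0,10] [0,30] [0,90] [0,270] [0,280]

Derivation:
Computing bounds per retry:
  i=0: D_i=min(10*3^0,280)=10, bounds=[0,10]
  i=1: D_i=min(10*3^1,280)=30, bounds=[0,30]
  i=2: D_i=min(10*3^2,280)=90, bounds=[0,90]
  i=3: D_i=min(10*3^3,280)=270, bounds=[0,270]
  i=4: D_i=min(10*3^4,280)=280, bounds=[0,280]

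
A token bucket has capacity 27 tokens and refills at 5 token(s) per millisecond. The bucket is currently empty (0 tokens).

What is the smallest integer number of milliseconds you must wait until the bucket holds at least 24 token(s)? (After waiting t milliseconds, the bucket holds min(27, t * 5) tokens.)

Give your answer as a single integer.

Answer: 5

Derivation:
Need t * 5 >= 24, so t >= 24/5.
Smallest integer t = ceil(24/5) = 5.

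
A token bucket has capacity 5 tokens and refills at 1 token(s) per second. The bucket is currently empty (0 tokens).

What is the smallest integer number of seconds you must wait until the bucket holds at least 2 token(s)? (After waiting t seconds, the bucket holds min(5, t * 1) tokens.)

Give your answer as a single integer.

Answer: 2

Derivation:
Need t * 1 >= 2, so t >= 2/1.
Smallest integer t = ceil(2/1) = 2.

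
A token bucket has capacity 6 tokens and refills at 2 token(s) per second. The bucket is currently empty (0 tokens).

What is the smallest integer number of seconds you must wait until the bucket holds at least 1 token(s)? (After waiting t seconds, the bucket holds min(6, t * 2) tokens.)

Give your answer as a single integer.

Need t * 2 >= 1, so t >= 1/2.
Smallest integer t = ceil(1/2) = 1.

Answer: 1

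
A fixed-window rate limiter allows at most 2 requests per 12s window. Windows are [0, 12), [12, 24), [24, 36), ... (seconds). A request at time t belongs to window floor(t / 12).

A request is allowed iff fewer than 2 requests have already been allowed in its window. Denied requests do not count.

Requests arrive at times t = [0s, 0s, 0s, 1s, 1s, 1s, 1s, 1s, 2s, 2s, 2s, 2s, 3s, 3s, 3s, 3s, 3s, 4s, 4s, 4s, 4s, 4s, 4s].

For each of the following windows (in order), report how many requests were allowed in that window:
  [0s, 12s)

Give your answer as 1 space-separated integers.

Answer: 2

Derivation:
Processing requests:
  req#1 t=0s (window 0): ALLOW
  req#2 t=0s (window 0): ALLOW
  req#3 t=0s (window 0): DENY
  req#4 t=1s (window 0): DENY
  req#5 t=1s (window 0): DENY
  req#6 t=1s (window 0): DENY
  req#7 t=1s (window 0): DENY
  req#8 t=1s (window 0): DENY
  req#9 t=2s (window 0): DENY
  req#10 t=2s (window 0): DENY
  req#11 t=2s (window 0): DENY
  req#12 t=2s (window 0): DENY
  req#13 t=3s (window 0): DENY
  req#14 t=3s (window 0): DENY
  req#15 t=3s (window 0): DENY
  req#16 t=3s (window 0): DENY
  req#17 t=3s (window 0): DENY
  req#18 t=4s (window 0): DENY
  req#19 t=4s (window 0): DENY
  req#20 t=4s (window 0): DENY
  req#21 t=4s (window 0): DENY
  req#22 t=4s (window 0): DENY
  req#23 t=4s (window 0): DENY

Allowed counts by window: 2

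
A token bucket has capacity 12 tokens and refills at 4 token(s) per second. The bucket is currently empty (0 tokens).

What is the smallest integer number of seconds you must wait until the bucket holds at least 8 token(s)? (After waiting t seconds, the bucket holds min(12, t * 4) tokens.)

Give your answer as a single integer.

Answer: 2

Derivation:
Need t * 4 >= 8, so t >= 8/4.
Smallest integer t = ceil(8/4) = 2.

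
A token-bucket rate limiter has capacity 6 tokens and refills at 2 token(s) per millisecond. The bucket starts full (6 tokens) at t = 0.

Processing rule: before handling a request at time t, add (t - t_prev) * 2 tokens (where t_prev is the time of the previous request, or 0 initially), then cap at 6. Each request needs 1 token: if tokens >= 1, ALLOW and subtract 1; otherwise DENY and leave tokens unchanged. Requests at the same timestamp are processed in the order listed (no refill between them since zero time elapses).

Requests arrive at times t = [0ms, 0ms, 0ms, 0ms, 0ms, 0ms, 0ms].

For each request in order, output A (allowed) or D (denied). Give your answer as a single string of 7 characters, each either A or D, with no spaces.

Simulating step by step:
  req#1 t=0ms: ALLOW
  req#2 t=0ms: ALLOW
  req#3 t=0ms: ALLOW
  req#4 t=0ms: ALLOW
  req#5 t=0ms: ALLOW
  req#6 t=0ms: ALLOW
  req#7 t=0ms: DENY

Answer: AAAAAAD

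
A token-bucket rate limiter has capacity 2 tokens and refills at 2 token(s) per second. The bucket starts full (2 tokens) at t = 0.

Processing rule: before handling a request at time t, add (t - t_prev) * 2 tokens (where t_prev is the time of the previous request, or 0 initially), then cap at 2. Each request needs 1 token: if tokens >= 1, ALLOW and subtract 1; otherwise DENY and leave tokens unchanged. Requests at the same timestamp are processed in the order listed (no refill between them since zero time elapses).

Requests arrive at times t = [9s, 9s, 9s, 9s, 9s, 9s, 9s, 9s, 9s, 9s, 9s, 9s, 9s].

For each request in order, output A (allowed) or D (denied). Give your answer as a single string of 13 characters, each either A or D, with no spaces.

Simulating step by step:
  req#1 t=9s: ALLOW
  req#2 t=9s: ALLOW
  req#3 t=9s: DENY
  req#4 t=9s: DENY
  req#5 t=9s: DENY
  req#6 t=9s: DENY
  req#7 t=9s: DENY
  req#8 t=9s: DENY
  req#9 t=9s: DENY
  req#10 t=9s: DENY
  req#11 t=9s: DENY
  req#12 t=9s: DENY
  req#13 t=9s: DENY

Answer: AADDDDDDDDDDD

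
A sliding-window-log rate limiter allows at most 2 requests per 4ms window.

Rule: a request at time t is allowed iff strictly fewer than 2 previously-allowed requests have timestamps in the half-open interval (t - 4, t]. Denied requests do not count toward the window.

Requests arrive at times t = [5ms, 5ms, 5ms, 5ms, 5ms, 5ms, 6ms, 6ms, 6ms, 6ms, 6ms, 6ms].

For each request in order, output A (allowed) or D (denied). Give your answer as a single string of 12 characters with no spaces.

Answer: AADDDDDDDDDD

Derivation:
Tracking allowed requests in the window:
  req#1 t=5ms: ALLOW
  req#2 t=5ms: ALLOW
  req#3 t=5ms: DENY
  req#4 t=5ms: DENY
  req#5 t=5ms: DENY
  req#6 t=5ms: DENY
  req#7 t=6ms: DENY
  req#8 t=6ms: DENY
  req#9 t=6ms: DENY
  req#10 t=6ms: DENY
  req#11 t=6ms: DENY
  req#12 t=6ms: DENY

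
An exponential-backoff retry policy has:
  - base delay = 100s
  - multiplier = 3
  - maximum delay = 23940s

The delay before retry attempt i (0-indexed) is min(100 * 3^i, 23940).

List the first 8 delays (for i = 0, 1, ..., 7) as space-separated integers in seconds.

Answer: 100 300 900 2700 8100 23940 23940 23940

Derivation:
Computing each delay:
  i=0: min(100*3^0, 23940) = 100
  i=1: min(100*3^1, 23940) = 300
  i=2: min(100*3^2, 23940) = 900
  i=3: min(100*3^3, 23940) = 2700
  i=4: min(100*3^4, 23940) = 8100
  i=5: min(100*3^5, 23940) = 23940
  i=6: min(100*3^6, 23940) = 23940
  i=7: min(100*3^7, 23940) = 23940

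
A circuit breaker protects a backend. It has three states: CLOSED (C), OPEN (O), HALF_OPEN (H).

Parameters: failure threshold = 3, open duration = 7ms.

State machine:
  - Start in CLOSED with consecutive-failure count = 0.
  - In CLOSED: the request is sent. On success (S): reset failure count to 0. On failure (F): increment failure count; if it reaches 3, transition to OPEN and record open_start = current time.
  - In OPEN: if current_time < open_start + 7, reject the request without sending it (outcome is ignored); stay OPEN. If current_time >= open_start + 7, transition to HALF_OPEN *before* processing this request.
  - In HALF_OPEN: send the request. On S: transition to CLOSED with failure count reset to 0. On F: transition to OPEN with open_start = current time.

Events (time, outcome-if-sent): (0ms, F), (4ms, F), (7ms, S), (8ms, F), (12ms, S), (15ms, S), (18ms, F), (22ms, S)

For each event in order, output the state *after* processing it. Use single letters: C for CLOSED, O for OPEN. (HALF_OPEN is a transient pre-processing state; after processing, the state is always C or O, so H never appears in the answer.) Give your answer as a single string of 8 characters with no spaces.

State after each event:
  event#1 t=0ms outcome=F: state=CLOSED
  event#2 t=4ms outcome=F: state=CLOSED
  event#3 t=7ms outcome=S: state=CLOSED
  event#4 t=8ms outcome=F: state=CLOSED
  event#5 t=12ms outcome=S: state=CLOSED
  event#6 t=15ms outcome=S: state=CLOSED
  event#7 t=18ms outcome=F: state=CLOSED
  event#8 t=22ms outcome=S: state=CLOSED

Answer: CCCCCCCC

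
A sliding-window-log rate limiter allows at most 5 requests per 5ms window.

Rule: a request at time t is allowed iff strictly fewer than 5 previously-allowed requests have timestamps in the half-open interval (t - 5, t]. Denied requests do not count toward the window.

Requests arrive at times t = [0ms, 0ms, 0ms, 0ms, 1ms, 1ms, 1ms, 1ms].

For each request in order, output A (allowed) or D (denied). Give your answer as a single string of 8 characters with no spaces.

Tracking allowed requests in the window:
  req#1 t=0ms: ALLOW
  req#2 t=0ms: ALLOW
  req#3 t=0ms: ALLOW
  req#4 t=0ms: ALLOW
  req#5 t=1ms: ALLOW
  req#6 t=1ms: DENY
  req#7 t=1ms: DENY
  req#8 t=1ms: DENY

Answer: AAAAADDD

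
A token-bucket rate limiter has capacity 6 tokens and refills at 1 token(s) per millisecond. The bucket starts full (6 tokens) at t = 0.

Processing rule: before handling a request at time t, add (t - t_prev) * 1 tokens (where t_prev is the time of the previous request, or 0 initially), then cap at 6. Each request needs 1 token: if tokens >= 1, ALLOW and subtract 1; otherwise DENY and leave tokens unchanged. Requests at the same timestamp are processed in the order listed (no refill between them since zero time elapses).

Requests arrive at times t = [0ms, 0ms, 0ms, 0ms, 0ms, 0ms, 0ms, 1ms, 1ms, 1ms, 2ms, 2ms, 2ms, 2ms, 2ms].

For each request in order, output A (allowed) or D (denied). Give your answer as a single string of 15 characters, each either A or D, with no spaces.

Simulating step by step:
  req#1 t=0ms: ALLOW
  req#2 t=0ms: ALLOW
  req#3 t=0ms: ALLOW
  req#4 t=0ms: ALLOW
  req#5 t=0ms: ALLOW
  req#6 t=0ms: ALLOW
  req#7 t=0ms: DENY
  req#8 t=1ms: ALLOW
  req#9 t=1ms: DENY
  req#10 t=1ms: DENY
  req#11 t=2ms: ALLOW
  req#12 t=2ms: DENY
  req#13 t=2ms: DENY
  req#14 t=2ms: DENY
  req#15 t=2ms: DENY

Answer: AAAAAADADDADDDD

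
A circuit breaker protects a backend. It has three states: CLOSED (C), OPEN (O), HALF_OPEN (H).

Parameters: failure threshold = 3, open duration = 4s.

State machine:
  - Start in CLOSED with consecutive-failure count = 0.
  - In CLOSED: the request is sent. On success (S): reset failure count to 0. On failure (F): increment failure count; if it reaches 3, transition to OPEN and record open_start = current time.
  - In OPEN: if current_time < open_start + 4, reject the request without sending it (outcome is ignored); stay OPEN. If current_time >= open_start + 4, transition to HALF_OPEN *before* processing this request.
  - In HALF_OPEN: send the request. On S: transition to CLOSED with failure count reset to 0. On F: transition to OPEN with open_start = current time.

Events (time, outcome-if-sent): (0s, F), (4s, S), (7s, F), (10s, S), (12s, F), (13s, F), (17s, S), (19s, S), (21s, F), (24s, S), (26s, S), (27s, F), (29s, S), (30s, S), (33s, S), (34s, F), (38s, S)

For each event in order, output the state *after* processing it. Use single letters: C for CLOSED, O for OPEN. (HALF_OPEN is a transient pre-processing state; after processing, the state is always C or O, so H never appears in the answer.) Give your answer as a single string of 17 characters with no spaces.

Answer: CCCCCCCCCCCCCCCCC

Derivation:
State after each event:
  event#1 t=0s outcome=F: state=CLOSED
  event#2 t=4s outcome=S: state=CLOSED
  event#3 t=7s outcome=F: state=CLOSED
  event#4 t=10s outcome=S: state=CLOSED
  event#5 t=12s outcome=F: state=CLOSED
  event#6 t=13s outcome=F: state=CLOSED
  event#7 t=17s outcome=S: state=CLOSED
  event#8 t=19s outcome=S: state=CLOSED
  event#9 t=21s outcome=F: state=CLOSED
  event#10 t=24s outcome=S: state=CLOSED
  event#11 t=26s outcome=S: state=CLOSED
  event#12 t=27s outcome=F: state=CLOSED
  event#13 t=29s outcome=S: state=CLOSED
  event#14 t=30s outcome=S: state=CLOSED
  event#15 t=33s outcome=S: state=CLOSED
  event#16 t=34s outcome=F: state=CLOSED
  event#17 t=38s outcome=S: state=CLOSED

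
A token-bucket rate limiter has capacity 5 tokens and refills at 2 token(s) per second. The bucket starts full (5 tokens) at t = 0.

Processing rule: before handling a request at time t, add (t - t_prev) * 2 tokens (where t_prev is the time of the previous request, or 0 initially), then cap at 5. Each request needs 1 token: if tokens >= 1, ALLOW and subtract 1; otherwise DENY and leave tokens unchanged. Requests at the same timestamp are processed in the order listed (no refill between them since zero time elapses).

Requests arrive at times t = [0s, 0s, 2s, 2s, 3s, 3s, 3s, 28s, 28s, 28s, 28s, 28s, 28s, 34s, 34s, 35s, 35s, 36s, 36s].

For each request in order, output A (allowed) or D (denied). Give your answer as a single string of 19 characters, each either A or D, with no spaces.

Simulating step by step:
  req#1 t=0s: ALLOW
  req#2 t=0s: ALLOW
  req#3 t=2s: ALLOW
  req#4 t=2s: ALLOW
  req#5 t=3s: ALLOW
  req#6 t=3s: ALLOW
  req#7 t=3s: ALLOW
  req#8 t=28s: ALLOW
  req#9 t=28s: ALLOW
  req#10 t=28s: ALLOW
  req#11 t=28s: ALLOW
  req#12 t=28s: ALLOW
  req#13 t=28s: DENY
  req#14 t=34s: ALLOW
  req#15 t=34s: ALLOW
  req#16 t=35s: ALLOW
  req#17 t=35s: ALLOW
  req#18 t=36s: ALLOW
  req#19 t=36s: ALLOW

Answer: AAAAAAAAAAAADAAAAAA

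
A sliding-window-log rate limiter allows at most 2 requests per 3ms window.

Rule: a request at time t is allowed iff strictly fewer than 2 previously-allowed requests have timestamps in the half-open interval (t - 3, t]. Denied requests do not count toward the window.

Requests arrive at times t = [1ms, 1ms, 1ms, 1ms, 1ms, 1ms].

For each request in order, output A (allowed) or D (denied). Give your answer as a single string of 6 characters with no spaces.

Answer: AADDDD

Derivation:
Tracking allowed requests in the window:
  req#1 t=1ms: ALLOW
  req#2 t=1ms: ALLOW
  req#3 t=1ms: DENY
  req#4 t=1ms: DENY
  req#5 t=1ms: DENY
  req#6 t=1ms: DENY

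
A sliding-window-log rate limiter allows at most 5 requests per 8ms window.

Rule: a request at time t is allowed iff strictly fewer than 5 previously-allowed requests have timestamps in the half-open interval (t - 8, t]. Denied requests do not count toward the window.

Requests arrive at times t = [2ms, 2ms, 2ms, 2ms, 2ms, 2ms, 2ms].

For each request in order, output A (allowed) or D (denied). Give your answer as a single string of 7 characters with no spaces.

Tracking allowed requests in the window:
  req#1 t=2ms: ALLOW
  req#2 t=2ms: ALLOW
  req#3 t=2ms: ALLOW
  req#4 t=2ms: ALLOW
  req#5 t=2ms: ALLOW
  req#6 t=2ms: DENY
  req#7 t=2ms: DENY

Answer: AAAAADD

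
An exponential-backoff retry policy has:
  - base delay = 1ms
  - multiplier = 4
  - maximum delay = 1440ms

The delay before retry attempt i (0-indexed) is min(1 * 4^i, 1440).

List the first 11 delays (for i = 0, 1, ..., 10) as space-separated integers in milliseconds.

Answer: 1 4 16 64 256 1024 1440 1440 1440 1440 1440

Derivation:
Computing each delay:
  i=0: min(1*4^0, 1440) = 1
  i=1: min(1*4^1, 1440) = 4
  i=2: min(1*4^2, 1440) = 16
  i=3: min(1*4^3, 1440) = 64
  i=4: min(1*4^4, 1440) = 256
  i=5: min(1*4^5, 1440) = 1024
  i=6: min(1*4^6, 1440) = 1440
  i=7: min(1*4^7, 1440) = 1440
  i=8: min(1*4^8, 1440) = 1440
  i=9: min(1*4^9, 1440) = 1440
  i=10: min(1*4^10, 1440) = 1440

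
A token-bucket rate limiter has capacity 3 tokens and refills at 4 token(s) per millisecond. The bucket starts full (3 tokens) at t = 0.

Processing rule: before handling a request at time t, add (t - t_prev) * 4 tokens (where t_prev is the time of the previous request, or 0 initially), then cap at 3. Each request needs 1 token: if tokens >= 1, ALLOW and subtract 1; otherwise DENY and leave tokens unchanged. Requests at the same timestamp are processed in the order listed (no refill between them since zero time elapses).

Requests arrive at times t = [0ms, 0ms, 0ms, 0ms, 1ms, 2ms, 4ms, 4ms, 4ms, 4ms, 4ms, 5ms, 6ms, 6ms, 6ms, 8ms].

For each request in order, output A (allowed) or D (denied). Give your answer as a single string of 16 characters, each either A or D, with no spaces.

Simulating step by step:
  req#1 t=0ms: ALLOW
  req#2 t=0ms: ALLOW
  req#3 t=0ms: ALLOW
  req#4 t=0ms: DENY
  req#5 t=1ms: ALLOW
  req#6 t=2ms: ALLOW
  req#7 t=4ms: ALLOW
  req#8 t=4ms: ALLOW
  req#9 t=4ms: ALLOW
  req#10 t=4ms: DENY
  req#11 t=4ms: DENY
  req#12 t=5ms: ALLOW
  req#13 t=6ms: ALLOW
  req#14 t=6ms: ALLOW
  req#15 t=6ms: ALLOW
  req#16 t=8ms: ALLOW

Answer: AAADAAAAADDAAAAA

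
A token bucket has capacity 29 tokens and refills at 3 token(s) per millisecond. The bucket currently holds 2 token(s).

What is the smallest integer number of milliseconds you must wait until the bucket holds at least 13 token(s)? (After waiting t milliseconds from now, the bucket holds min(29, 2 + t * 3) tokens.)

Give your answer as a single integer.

Need 2 + t * 3 >= 13, so t >= 11/3.
Smallest integer t = ceil(11/3) = 4.

Answer: 4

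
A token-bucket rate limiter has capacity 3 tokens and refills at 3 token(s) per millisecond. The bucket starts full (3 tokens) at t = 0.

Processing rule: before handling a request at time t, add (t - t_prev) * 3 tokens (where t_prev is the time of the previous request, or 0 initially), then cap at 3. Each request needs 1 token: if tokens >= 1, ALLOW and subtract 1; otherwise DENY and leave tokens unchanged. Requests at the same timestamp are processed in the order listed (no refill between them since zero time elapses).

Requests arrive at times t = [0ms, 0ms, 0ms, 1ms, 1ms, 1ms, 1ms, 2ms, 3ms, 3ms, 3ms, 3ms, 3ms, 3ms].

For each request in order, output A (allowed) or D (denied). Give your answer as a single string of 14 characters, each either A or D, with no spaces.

Simulating step by step:
  req#1 t=0ms: ALLOW
  req#2 t=0ms: ALLOW
  req#3 t=0ms: ALLOW
  req#4 t=1ms: ALLOW
  req#5 t=1ms: ALLOW
  req#6 t=1ms: ALLOW
  req#7 t=1ms: DENY
  req#8 t=2ms: ALLOW
  req#9 t=3ms: ALLOW
  req#10 t=3ms: ALLOW
  req#11 t=3ms: ALLOW
  req#12 t=3ms: DENY
  req#13 t=3ms: DENY
  req#14 t=3ms: DENY

Answer: AAAAAADAAAADDD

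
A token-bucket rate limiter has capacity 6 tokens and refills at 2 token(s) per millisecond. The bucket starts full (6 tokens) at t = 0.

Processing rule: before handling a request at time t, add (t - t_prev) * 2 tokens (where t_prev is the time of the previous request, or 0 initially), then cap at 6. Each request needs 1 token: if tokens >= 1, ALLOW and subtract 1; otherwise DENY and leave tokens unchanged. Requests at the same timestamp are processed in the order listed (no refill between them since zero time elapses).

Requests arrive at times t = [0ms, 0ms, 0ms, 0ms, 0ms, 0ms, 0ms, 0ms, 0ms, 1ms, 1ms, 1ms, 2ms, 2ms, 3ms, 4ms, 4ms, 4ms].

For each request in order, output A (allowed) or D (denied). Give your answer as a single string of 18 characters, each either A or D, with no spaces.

Answer: AAAAAADDDAADAAAAAA

Derivation:
Simulating step by step:
  req#1 t=0ms: ALLOW
  req#2 t=0ms: ALLOW
  req#3 t=0ms: ALLOW
  req#4 t=0ms: ALLOW
  req#5 t=0ms: ALLOW
  req#6 t=0ms: ALLOW
  req#7 t=0ms: DENY
  req#8 t=0ms: DENY
  req#9 t=0ms: DENY
  req#10 t=1ms: ALLOW
  req#11 t=1ms: ALLOW
  req#12 t=1ms: DENY
  req#13 t=2ms: ALLOW
  req#14 t=2ms: ALLOW
  req#15 t=3ms: ALLOW
  req#16 t=4ms: ALLOW
  req#17 t=4ms: ALLOW
  req#18 t=4ms: ALLOW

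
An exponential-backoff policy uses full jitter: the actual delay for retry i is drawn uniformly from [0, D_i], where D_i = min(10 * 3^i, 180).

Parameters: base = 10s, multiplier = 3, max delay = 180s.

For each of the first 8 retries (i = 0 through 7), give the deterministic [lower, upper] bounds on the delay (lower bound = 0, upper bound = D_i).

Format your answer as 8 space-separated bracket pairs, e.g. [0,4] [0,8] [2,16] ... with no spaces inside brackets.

Answer: [0,10] [0,30] [0,90] [0,180] [0,180] [0,180] [0,180] [0,180]

Derivation:
Computing bounds per retry:
  i=0: D_i=min(10*3^0,180)=10, bounds=[0,10]
  i=1: D_i=min(10*3^1,180)=30, bounds=[0,30]
  i=2: D_i=min(10*3^2,180)=90, bounds=[0,90]
  i=3: D_i=min(10*3^3,180)=180, bounds=[0,180]
  i=4: D_i=min(10*3^4,180)=180, bounds=[0,180]
  i=5: D_i=min(10*3^5,180)=180, bounds=[0,180]
  i=6: D_i=min(10*3^6,180)=180, bounds=[0,180]
  i=7: D_i=min(10*3^7,180)=180, bounds=[0,180]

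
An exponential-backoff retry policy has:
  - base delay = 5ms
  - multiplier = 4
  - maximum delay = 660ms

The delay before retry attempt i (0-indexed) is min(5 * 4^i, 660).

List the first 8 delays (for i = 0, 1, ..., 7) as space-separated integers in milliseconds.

Answer: 5 20 80 320 660 660 660 660

Derivation:
Computing each delay:
  i=0: min(5*4^0, 660) = 5
  i=1: min(5*4^1, 660) = 20
  i=2: min(5*4^2, 660) = 80
  i=3: min(5*4^3, 660) = 320
  i=4: min(5*4^4, 660) = 660
  i=5: min(5*4^5, 660) = 660
  i=6: min(5*4^6, 660) = 660
  i=7: min(5*4^7, 660) = 660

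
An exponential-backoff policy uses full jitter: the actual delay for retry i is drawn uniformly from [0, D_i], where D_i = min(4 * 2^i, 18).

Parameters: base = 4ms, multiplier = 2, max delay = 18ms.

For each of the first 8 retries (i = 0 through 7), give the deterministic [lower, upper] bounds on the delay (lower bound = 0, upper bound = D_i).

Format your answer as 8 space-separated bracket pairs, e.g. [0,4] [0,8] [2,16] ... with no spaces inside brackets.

Computing bounds per retry:
  i=0: D_i=min(4*2^0,18)=4, bounds=[0,4]
  i=1: D_i=min(4*2^1,18)=8, bounds=[0,8]
  i=2: D_i=min(4*2^2,18)=16, bounds=[0,16]
  i=3: D_i=min(4*2^3,18)=18, bounds=[0,18]
  i=4: D_i=min(4*2^4,18)=18, bounds=[0,18]
  i=5: D_i=min(4*2^5,18)=18, bounds=[0,18]
  i=6: D_i=min(4*2^6,18)=18, bounds=[0,18]
  i=7: D_i=min(4*2^7,18)=18, bounds=[0,18]

Answer: [0,4] [0,8] [0,16] [0,18] [0,18] [0,18] [0,18] [0,18]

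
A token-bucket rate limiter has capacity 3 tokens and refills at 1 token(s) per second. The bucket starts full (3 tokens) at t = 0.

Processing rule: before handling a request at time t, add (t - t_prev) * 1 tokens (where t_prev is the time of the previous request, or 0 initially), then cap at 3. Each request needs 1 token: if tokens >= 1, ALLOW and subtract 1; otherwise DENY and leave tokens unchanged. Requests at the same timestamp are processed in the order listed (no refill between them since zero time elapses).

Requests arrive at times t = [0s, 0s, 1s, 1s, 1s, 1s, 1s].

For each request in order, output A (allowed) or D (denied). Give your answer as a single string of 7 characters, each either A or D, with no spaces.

Answer: AAAADDD

Derivation:
Simulating step by step:
  req#1 t=0s: ALLOW
  req#2 t=0s: ALLOW
  req#3 t=1s: ALLOW
  req#4 t=1s: ALLOW
  req#5 t=1s: DENY
  req#6 t=1s: DENY
  req#7 t=1s: DENY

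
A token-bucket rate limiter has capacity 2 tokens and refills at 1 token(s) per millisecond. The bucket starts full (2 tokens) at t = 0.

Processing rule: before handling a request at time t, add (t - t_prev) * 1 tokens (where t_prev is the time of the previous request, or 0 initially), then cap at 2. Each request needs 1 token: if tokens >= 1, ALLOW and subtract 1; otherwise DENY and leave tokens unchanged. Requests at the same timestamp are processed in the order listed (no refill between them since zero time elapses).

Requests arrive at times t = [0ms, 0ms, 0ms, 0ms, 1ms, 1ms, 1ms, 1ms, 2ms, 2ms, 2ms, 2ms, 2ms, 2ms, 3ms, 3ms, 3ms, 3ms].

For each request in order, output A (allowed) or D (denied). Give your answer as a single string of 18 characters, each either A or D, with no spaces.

Simulating step by step:
  req#1 t=0ms: ALLOW
  req#2 t=0ms: ALLOW
  req#3 t=0ms: DENY
  req#4 t=0ms: DENY
  req#5 t=1ms: ALLOW
  req#6 t=1ms: DENY
  req#7 t=1ms: DENY
  req#8 t=1ms: DENY
  req#9 t=2ms: ALLOW
  req#10 t=2ms: DENY
  req#11 t=2ms: DENY
  req#12 t=2ms: DENY
  req#13 t=2ms: DENY
  req#14 t=2ms: DENY
  req#15 t=3ms: ALLOW
  req#16 t=3ms: DENY
  req#17 t=3ms: DENY
  req#18 t=3ms: DENY

Answer: AADDADDDADDDDDADDD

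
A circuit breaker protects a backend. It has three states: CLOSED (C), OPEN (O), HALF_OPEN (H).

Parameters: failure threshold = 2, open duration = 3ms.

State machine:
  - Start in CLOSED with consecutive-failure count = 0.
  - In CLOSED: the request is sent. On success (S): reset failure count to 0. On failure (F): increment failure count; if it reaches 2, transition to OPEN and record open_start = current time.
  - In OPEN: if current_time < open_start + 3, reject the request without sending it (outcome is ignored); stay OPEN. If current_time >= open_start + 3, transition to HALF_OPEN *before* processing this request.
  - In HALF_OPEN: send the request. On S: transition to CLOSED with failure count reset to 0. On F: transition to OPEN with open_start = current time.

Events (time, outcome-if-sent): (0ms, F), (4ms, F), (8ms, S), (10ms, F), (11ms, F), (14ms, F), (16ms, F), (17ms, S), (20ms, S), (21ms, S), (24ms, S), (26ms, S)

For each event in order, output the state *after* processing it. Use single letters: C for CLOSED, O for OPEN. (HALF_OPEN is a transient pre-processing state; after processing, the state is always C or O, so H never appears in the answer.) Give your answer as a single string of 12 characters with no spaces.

Answer: COCCOOOCCCCC

Derivation:
State after each event:
  event#1 t=0ms outcome=F: state=CLOSED
  event#2 t=4ms outcome=F: state=OPEN
  event#3 t=8ms outcome=S: state=CLOSED
  event#4 t=10ms outcome=F: state=CLOSED
  event#5 t=11ms outcome=F: state=OPEN
  event#6 t=14ms outcome=F: state=OPEN
  event#7 t=16ms outcome=F: state=OPEN
  event#8 t=17ms outcome=S: state=CLOSED
  event#9 t=20ms outcome=S: state=CLOSED
  event#10 t=21ms outcome=S: state=CLOSED
  event#11 t=24ms outcome=S: state=CLOSED
  event#12 t=26ms outcome=S: state=CLOSED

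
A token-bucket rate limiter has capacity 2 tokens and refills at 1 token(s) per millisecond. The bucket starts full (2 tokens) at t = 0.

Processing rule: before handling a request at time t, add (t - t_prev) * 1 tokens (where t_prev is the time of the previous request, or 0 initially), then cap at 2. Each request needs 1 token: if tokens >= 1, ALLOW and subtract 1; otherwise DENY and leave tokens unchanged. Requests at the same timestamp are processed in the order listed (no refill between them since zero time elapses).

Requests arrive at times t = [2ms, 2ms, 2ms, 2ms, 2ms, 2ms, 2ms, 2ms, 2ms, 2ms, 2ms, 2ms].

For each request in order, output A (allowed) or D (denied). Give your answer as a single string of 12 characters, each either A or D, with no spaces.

Simulating step by step:
  req#1 t=2ms: ALLOW
  req#2 t=2ms: ALLOW
  req#3 t=2ms: DENY
  req#4 t=2ms: DENY
  req#5 t=2ms: DENY
  req#6 t=2ms: DENY
  req#7 t=2ms: DENY
  req#8 t=2ms: DENY
  req#9 t=2ms: DENY
  req#10 t=2ms: DENY
  req#11 t=2ms: DENY
  req#12 t=2ms: DENY

Answer: AADDDDDDDDDD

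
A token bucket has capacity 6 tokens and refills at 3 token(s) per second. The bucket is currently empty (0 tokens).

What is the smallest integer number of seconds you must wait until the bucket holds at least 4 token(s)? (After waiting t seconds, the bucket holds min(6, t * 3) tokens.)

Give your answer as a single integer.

Need t * 3 >= 4, so t >= 4/3.
Smallest integer t = ceil(4/3) = 2.

Answer: 2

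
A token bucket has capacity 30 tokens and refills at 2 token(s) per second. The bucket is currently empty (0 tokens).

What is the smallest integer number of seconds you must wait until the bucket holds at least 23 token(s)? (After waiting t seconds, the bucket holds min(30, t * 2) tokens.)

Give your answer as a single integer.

Answer: 12

Derivation:
Need t * 2 >= 23, so t >= 23/2.
Smallest integer t = ceil(23/2) = 12.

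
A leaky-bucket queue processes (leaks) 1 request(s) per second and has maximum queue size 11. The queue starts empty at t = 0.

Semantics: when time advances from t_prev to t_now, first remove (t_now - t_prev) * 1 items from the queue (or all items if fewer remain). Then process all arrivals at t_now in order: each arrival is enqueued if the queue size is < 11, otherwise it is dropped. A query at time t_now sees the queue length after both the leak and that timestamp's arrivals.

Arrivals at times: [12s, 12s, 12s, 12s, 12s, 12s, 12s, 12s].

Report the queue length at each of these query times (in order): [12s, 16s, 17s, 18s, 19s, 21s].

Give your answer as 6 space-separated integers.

Queue lengths at query times:
  query t=12s: backlog = 8
  query t=16s: backlog = 4
  query t=17s: backlog = 3
  query t=18s: backlog = 2
  query t=19s: backlog = 1
  query t=21s: backlog = 0

Answer: 8 4 3 2 1 0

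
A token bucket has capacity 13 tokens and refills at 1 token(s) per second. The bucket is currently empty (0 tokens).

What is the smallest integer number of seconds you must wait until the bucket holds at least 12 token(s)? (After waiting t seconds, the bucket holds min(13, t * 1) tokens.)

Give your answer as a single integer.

Answer: 12

Derivation:
Need t * 1 >= 12, so t >= 12/1.
Smallest integer t = ceil(12/1) = 12.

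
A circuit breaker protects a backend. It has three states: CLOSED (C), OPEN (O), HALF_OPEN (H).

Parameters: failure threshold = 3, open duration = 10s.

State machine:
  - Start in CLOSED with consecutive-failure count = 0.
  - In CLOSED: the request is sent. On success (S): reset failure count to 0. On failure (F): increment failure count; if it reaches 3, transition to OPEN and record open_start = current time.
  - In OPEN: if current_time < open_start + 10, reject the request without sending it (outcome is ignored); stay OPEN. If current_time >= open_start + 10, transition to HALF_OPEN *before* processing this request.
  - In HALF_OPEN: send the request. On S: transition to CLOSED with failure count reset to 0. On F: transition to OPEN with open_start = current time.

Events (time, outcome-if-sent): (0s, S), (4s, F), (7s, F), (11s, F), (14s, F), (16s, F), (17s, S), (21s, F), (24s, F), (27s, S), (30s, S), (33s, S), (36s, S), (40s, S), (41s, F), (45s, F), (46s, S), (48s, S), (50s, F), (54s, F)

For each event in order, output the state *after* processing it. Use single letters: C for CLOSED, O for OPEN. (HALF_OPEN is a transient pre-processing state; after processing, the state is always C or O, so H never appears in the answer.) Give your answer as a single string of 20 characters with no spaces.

Answer: CCCOOOOOOOOCCCCCCCCC

Derivation:
State after each event:
  event#1 t=0s outcome=S: state=CLOSED
  event#2 t=4s outcome=F: state=CLOSED
  event#3 t=7s outcome=F: state=CLOSED
  event#4 t=11s outcome=F: state=OPEN
  event#5 t=14s outcome=F: state=OPEN
  event#6 t=16s outcome=F: state=OPEN
  event#7 t=17s outcome=S: state=OPEN
  event#8 t=21s outcome=F: state=OPEN
  event#9 t=24s outcome=F: state=OPEN
  event#10 t=27s outcome=S: state=OPEN
  event#11 t=30s outcome=S: state=OPEN
  event#12 t=33s outcome=S: state=CLOSED
  event#13 t=36s outcome=S: state=CLOSED
  event#14 t=40s outcome=S: state=CLOSED
  event#15 t=41s outcome=F: state=CLOSED
  event#16 t=45s outcome=F: state=CLOSED
  event#17 t=46s outcome=S: state=CLOSED
  event#18 t=48s outcome=S: state=CLOSED
  event#19 t=50s outcome=F: state=CLOSED
  event#20 t=54s outcome=F: state=CLOSED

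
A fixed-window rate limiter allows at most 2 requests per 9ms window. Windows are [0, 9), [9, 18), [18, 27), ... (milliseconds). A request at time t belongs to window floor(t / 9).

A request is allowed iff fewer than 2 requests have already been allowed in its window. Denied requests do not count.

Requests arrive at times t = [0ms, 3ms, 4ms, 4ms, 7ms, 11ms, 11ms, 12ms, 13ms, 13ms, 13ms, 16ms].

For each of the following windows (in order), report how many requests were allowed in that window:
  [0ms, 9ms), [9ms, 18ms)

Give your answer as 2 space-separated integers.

Processing requests:
  req#1 t=0ms (window 0): ALLOW
  req#2 t=3ms (window 0): ALLOW
  req#3 t=4ms (window 0): DENY
  req#4 t=4ms (window 0): DENY
  req#5 t=7ms (window 0): DENY
  req#6 t=11ms (window 1): ALLOW
  req#7 t=11ms (window 1): ALLOW
  req#8 t=12ms (window 1): DENY
  req#9 t=13ms (window 1): DENY
  req#10 t=13ms (window 1): DENY
  req#11 t=13ms (window 1): DENY
  req#12 t=16ms (window 1): DENY

Allowed counts by window: 2 2

Answer: 2 2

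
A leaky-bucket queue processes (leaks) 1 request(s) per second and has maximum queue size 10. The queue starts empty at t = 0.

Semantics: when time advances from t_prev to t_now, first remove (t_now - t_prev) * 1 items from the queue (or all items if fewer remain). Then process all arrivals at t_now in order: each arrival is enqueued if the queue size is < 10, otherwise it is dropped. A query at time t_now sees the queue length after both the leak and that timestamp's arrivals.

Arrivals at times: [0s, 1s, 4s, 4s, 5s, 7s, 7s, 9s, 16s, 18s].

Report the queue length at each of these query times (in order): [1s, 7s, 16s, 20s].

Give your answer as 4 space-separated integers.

Queue lengths at query times:
  query t=1s: backlog = 1
  query t=7s: backlog = 2
  query t=16s: backlog = 1
  query t=20s: backlog = 0

Answer: 1 2 1 0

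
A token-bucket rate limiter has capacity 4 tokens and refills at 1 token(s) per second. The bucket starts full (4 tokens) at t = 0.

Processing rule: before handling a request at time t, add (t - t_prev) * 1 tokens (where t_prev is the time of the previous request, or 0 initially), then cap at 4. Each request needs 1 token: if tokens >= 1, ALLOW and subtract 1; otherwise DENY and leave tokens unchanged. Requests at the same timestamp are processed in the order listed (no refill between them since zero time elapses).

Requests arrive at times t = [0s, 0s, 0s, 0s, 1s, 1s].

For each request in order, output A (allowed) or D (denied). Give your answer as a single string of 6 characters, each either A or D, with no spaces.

Answer: AAAAAD

Derivation:
Simulating step by step:
  req#1 t=0s: ALLOW
  req#2 t=0s: ALLOW
  req#3 t=0s: ALLOW
  req#4 t=0s: ALLOW
  req#5 t=1s: ALLOW
  req#6 t=1s: DENY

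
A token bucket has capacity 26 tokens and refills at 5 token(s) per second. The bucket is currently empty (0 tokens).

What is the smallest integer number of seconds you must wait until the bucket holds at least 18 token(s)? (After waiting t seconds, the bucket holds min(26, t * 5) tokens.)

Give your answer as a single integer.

Answer: 4

Derivation:
Need t * 5 >= 18, so t >= 18/5.
Smallest integer t = ceil(18/5) = 4.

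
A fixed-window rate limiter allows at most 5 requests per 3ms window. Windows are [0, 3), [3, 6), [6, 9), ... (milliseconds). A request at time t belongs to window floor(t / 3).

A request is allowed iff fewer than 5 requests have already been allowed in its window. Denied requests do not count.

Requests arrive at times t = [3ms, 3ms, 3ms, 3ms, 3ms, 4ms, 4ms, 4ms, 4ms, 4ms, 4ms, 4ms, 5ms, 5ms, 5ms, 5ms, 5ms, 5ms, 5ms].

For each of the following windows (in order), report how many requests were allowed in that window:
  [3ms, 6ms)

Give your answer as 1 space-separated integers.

Processing requests:
  req#1 t=3ms (window 1): ALLOW
  req#2 t=3ms (window 1): ALLOW
  req#3 t=3ms (window 1): ALLOW
  req#4 t=3ms (window 1): ALLOW
  req#5 t=3ms (window 1): ALLOW
  req#6 t=4ms (window 1): DENY
  req#7 t=4ms (window 1): DENY
  req#8 t=4ms (window 1): DENY
  req#9 t=4ms (window 1): DENY
  req#10 t=4ms (window 1): DENY
  req#11 t=4ms (window 1): DENY
  req#12 t=4ms (window 1): DENY
  req#13 t=5ms (window 1): DENY
  req#14 t=5ms (window 1): DENY
  req#15 t=5ms (window 1): DENY
  req#16 t=5ms (window 1): DENY
  req#17 t=5ms (window 1): DENY
  req#18 t=5ms (window 1): DENY
  req#19 t=5ms (window 1): DENY

Allowed counts by window: 5

Answer: 5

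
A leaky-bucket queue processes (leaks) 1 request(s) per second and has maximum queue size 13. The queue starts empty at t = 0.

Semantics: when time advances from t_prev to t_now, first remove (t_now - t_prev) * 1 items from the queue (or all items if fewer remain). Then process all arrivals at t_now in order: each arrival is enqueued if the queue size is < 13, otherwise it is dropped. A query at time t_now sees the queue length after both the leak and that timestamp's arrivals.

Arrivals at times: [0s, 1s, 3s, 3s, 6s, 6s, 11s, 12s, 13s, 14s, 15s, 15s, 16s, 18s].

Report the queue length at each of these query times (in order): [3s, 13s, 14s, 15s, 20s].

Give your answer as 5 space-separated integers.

Queue lengths at query times:
  query t=3s: backlog = 2
  query t=13s: backlog = 1
  query t=14s: backlog = 1
  query t=15s: backlog = 2
  query t=20s: backlog = 0

Answer: 2 1 1 2 0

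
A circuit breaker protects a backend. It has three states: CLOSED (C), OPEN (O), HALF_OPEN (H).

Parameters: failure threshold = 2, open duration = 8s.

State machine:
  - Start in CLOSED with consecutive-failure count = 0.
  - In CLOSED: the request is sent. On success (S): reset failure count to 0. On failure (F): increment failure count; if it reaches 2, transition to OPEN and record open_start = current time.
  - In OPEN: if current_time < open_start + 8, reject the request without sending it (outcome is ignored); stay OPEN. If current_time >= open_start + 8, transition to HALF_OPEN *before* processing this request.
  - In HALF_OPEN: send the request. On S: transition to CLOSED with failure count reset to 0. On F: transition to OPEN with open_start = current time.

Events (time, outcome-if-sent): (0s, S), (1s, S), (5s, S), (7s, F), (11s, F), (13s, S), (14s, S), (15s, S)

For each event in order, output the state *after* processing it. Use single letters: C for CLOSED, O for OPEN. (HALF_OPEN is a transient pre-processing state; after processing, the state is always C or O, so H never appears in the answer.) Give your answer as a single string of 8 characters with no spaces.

Answer: CCCCOOOO

Derivation:
State after each event:
  event#1 t=0s outcome=S: state=CLOSED
  event#2 t=1s outcome=S: state=CLOSED
  event#3 t=5s outcome=S: state=CLOSED
  event#4 t=7s outcome=F: state=CLOSED
  event#5 t=11s outcome=F: state=OPEN
  event#6 t=13s outcome=S: state=OPEN
  event#7 t=14s outcome=S: state=OPEN
  event#8 t=15s outcome=S: state=OPEN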